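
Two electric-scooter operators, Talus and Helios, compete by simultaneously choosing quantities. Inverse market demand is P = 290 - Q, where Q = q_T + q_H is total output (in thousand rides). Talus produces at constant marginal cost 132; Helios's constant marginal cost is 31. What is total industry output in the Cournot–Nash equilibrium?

139

Talus's profit: π_T = (290 - Q)q_T - (132q_T). Setting ∂π_T/∂q_T = 0: 158 - 2q_T - (q_H) = 0.
Helios's profit: π_H = (290 - Q)q_H - (31q_H). Setting ∂π_H/∂q_H = 0: 259 - 2q_H - (q_T) = 0.
Best responses: q_T = (158 - q_H)/2, q_H = (259 - q_T)/2.
Solving the pair: q_T = 19, q_H = 120.
Total output Q = 19 + 120 = 139.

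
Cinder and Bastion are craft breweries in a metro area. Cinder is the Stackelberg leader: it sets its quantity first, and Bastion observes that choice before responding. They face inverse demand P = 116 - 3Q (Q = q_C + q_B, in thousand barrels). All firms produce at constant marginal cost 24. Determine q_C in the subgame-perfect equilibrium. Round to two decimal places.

Solve by backward induction. Given q_C, the follower Bastion maximises π_B = (116 - 3q_C - 3q_B)q_B - 24q_B.
Follower FOC: 92 - 3q_C - 6q_B = 0, so q_B(q_C) = (92 - 3q_C)/6.
The leader anticipates this reaction. Substituting into P = 116 - 3Q gives P = 70 - (3/2)q_C, so π_C = (70 - (3/2)q_C)q_C - 24q_C.
The leader's first-order condition 46 - 3q_C = 0 yields q_C = 46/3.
Then q_B = (92 - 3·(46/3))/6 = 23/3.

15.33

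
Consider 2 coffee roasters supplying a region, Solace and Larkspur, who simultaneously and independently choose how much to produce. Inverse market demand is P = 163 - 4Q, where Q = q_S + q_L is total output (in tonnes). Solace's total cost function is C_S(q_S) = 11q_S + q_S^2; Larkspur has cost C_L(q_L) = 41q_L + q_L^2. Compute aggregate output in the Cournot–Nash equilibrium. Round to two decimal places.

19.57

Solace's profit: π_S = (163 - 4Q)q_S - (11q_S + q_S²). Setting ∂π_S/∂q_S = 0: 152 - 10q_S - 4(q_L) = 0.
Larkspur's profit: π_L = (163 - 4Q)q_L - (41q_L + q_L²). Setting ∂π_L/∂q_L = 0: 122 - 10q_L - 4(q_S) = 0.
Best responses: q_S = (152 - 4q_L)/10, q_L = (122 - 4q_S)/10.
Substituting one into the other gives q_S = 86/7 and q_L = 51/7.
Total output Q = 86/7 + 51/7 = 137/7.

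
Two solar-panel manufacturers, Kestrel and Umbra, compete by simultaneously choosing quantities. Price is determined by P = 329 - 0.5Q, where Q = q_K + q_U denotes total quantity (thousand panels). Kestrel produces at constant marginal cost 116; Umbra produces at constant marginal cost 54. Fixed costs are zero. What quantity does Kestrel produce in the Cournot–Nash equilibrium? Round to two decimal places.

Kestrel's profit: π_K = (329 - 0.5Q)q_K - (116q_K). Setting ∂π_K/∂q_K = 0: 213 - q_K - (1/2)(q_U) = 0.
Umbra's profit: π_U = (329 - 0.5Q)q_U - (54q_U). Setting ∂π_U/∂q_U = 0: 275 - q_U - (1/2)(q_K) = 0.
So q_K = (213 - (1/2)q_U) and q_U = (275 - (1/2)q_K).
Substituting one into the other gives q_K = 302/3 and q_U = 674/3.

100.67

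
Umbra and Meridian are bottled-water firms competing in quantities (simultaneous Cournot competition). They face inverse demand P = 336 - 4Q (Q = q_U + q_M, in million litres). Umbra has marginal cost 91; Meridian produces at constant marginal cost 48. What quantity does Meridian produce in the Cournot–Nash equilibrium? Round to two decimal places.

Umbra's profit: π_U = (336 - 4Q)q_U - (91q_U). Setting ∂π_U/∂q_U = 0: 245 - 8q_U - 4(q_M) = 0.
Meridian's profit: π_M = (336 - 4Q)q_M - (48q_M). Setting ∂π_M/∂q_M = 0: 288 - 8q_M - 4(q_U) = 0.
Rearranging gives the reaction functions q_U = (245 - 4q_M)/8 and q_M = (288 - 4q_U)/8.
Substituting one into the other gives q_U = 101/6 and q_M = 331/12.

27.58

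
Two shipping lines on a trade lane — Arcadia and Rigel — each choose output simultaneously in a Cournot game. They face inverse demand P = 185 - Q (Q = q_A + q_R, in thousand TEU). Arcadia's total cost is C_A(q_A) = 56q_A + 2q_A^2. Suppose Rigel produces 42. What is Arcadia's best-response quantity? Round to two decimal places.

With the rival's output fixed at 42, Arcadia's profit is π_A = (185 - 42 - q_A)q_A - (56q_A + 2q_A²) = (143 - q_A)q_A - (56q_A + 2q_A²).
∂π_A/∂q_A = 87 - 6q_A = 0, so q_A = 29/2.

14.50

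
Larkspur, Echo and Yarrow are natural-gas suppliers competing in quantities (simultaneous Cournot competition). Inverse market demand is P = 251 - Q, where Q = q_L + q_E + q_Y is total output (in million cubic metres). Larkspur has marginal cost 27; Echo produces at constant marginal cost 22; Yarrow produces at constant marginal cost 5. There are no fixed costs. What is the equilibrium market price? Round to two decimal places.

Larkspur's profit: π_L = (251 - Q)q_L - (27q_L). Setting ∂π_L/∂q_L = 0: 224 - 2q_L - (q_E + q_Y) = 0.
Echo's profit: π_E = (251 - Q)q_E - (22q_E). Setting ∂π_E/∂q_E = 0: 229 - 2q_E - (q_L + q_Y) = 0.
Yarrow's first-order condition: 246 - 2q_Y - (q_L + q_E) = 0.
Adding the 3 conditions: 699 − 2Q − 2Q = 0, i.e. Q = 699/4.
Back-substituting: q_L = (224 − 699/4) = 197/4, q_E = (229 − 699/4) = 217/4, q_Y = (246 − 699/4) = 285/4.
Total output Q = 699/4, so price P = 251 - 699/4 = 305/4.

76.25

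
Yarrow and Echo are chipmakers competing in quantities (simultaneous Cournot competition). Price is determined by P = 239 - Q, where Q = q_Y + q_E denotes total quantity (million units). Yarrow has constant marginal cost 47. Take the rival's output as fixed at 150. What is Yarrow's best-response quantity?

21

With the rival's output fixed at 150, Yarrow's profit is π_Y = (239 - 150 - q_Y)q_Y - (47q_Y) = (89 - q_Y)q_Y - (47q_Y).
∂π_Y/∂q_Y = 42 - 2q_Y = 0, so q_Y = 21.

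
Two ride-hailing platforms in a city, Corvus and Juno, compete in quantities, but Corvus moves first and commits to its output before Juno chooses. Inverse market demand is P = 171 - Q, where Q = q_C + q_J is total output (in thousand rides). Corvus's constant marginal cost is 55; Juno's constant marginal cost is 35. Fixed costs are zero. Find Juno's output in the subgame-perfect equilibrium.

44

Solve by backward induction. Given q_C, the follower Juno maximises π_J = (171 - q_C - q_J)q_J - 35q_J.
Follower FOC: 136 - q_C - 2q_J = 0, so q_J(q_C) = (136 - q_C)/2.
The leader anticipates this reaction. Substituting into P = 171 - Q gives P = 103 - (1/2)q_C, so π_C = (103 - (1/2)q_C)q_C - 55q_C.
Leader FOC: 48 - q_C = 0, so q_C = 48.
Then q_J = (136 - 48)/2 = 44.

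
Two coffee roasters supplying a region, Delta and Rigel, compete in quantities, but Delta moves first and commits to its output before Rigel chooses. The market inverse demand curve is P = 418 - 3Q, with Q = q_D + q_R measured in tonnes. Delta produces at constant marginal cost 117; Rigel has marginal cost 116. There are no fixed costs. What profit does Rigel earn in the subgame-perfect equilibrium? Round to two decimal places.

Solve by backward induction. Given q_D, the follower Rigel maximises π_R = (418 - 3q_D - 3q_R)q_R - 116q_R.
Setting the follower's marginal profit to zero, 302 - 3q_D - 6q_R = 0, i.e. q_R = (302 - 3q_D)/6.
The leader anticipates this reaction. Substituting into P = 418 - 3Q gives P = 267 - (3/2)q_D, so π_D = (267 - (3/2)q_D)q_D - 117q_D.
Maximising: ∂π_D/∂q_D = 150 - 3q_D = 0, giving q_D = 50.
Then q_R = (302 - 3·50)/6 = 76/3.
Price P = 418 - 3·(226/3) = 192.
Rigel's profit: (192 - 116)·(76/3) = 1925.3333.

1925.33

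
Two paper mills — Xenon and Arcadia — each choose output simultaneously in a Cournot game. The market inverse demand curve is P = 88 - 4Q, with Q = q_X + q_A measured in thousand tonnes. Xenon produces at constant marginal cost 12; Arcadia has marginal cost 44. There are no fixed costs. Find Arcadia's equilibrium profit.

Xenon's profit: π_X = (88 - 4Q)q_X - (12q_X). Setting ∂π_X/∂q_X = 0: 76 - 8q_X - 4(q_A) = 0.
Arcadia's first-order condition: 44 - 8q_A - 4(q_X) = 0.
Rearranging gives the reaction functions q_X = (76 - 4q_A)/8 and q_A = (44 - 4q_X)/8.
Substituting one into the other gives q_X = 9 and q_A = 1.
Price P = 88 - 4·10 = 48.
Arcadia's profit: (48 - 44)·1 = 4.

4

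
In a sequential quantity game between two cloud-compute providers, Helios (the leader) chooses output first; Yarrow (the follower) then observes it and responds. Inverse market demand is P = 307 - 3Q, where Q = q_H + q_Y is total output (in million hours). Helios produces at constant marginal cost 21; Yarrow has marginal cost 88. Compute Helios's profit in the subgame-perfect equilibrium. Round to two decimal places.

The follower Yarrow best-responds to any q_H: π_Y = (307 - 3Q)q_Y - 88q_Y.
Setting the follower's marginal profit to zero, 219 - 3q_H - 6q_Y = 0, i.e. q_Y = (219 - 3q_H)/6.
Helios substitutes q_Y(q_H) into its own profit: π_H = q_H(307 - 3q_H - (219 - 3q_H)/2) - 21q_H = (395/2 - (3/2)q_H)q_H - 21q_H.
Leader FOC: 353/2 - 3q_H = 0, so q_H = 353/6.
Then q_Y = (219 - 3·(353/6))/6 = 85/12.
Price P = 307 - 3·(791/12) = 437/4.
Helios's profit: (437/4 - 21)·(353/6) = 5192.0417.

5192.04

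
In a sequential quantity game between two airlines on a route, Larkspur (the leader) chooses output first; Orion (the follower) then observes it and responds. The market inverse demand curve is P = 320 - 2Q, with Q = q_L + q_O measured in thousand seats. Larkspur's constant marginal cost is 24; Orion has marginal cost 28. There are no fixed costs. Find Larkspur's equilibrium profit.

5625

The follower Orion best-responds to any q_L: π_O = (320 - 2Q)q_O - 28q_O.
∂π_O/∂q_O = 292 - 2q_L - 4q_O = 0 gives the reaction function q_O = (292 - 2q_L)/4.
The leader anticipates this reaction. Substituting into P = 320 - 2Q gives P = 174 - q_L, so π_L = (174 - q_L)q_L - 24q_L.
Leader FOC: 150 - 2q_L = 0, so q_L = 75.
Then q_O = (292 - 2·75)/4 = 71/2.
Price P = 320 - 2·(221/2) = 99.
Larkspur's profit: (99 - 24)·75 = 5625.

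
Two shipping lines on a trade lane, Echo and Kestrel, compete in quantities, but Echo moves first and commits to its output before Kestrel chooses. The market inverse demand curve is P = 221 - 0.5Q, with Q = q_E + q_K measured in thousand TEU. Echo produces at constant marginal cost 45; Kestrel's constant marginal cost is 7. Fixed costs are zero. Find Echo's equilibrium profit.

4761

Solve by backward induction. Given q_E, the follower Kestrel maximises π_K = (221 - (1/2)q_E - (1/2)q_K)q_K - 7q_K.
Follower FOC: 214 - (1/2)q_E - q_K = 0, so q_K(q_E) = (214 - (1/2)q_E).
The leader anticipates this reaction. Substituting into P = 221 - 0.5Q gives P = 114 - (1/4)q_E, so π_E = (114 - (1/4)q_E)q_E - 45q_E.
Maximising: ∂π_E/∂q_E = 69 - (1/2)q_E = 0, giving q_E = 138.
Then q_K = (214 - (1/2)·138) = 145.
Price P = 221 - (1/2)·283 = 159/2.
Echo's profit: (159/2 - 45)·138 = 4761.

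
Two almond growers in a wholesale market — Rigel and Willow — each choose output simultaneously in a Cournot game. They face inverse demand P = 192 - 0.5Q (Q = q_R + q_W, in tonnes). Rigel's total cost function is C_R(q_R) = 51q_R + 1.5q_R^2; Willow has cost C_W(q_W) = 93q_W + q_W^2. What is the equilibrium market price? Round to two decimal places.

Rigel's profit: π_R = (192 - 0.5Q)q_R - (51q_R + (3/2)q_R²). Setting ∂π_R/∂q_R = 0: 141 - 4q_R - (1/2)(q_W) = 0.
Willow's profit: π_W = (192 - 0.5Q)q_W - (93q_W + q_W²). Setting ∂π_W/∂q_W = 0: 99 - 3q_W - (1/2)(q_R) = 0.
So q_R = (141 - (1/2)q_W)/4 and q_W = (99 - (1/2)q_R)/3.
Substituting one into the other gives q_R = 1494/47 and q_W = 1302/47.
Total output Q = 59.4894, so price P = 192 - (1/2)·59.4894 = 162.2553.

162.26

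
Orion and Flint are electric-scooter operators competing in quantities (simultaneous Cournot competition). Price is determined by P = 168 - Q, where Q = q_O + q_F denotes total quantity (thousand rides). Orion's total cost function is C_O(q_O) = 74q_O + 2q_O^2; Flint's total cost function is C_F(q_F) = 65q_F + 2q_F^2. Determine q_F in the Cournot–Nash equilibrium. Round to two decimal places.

14.97

Orion's profit: π_O = (168 - Q)q_O - (74q_O + 2q_O²). Setting ∂π_O/∂q_O = 0: 94 - 6q_O - (q_F) = 0.
Flint's profit: π_F = (168 - Q)q_F - (65q_F + 2q_F²). Setting ∂π_F/∂q_F = 0: 103 - 6q_F - (q_O) = 0.
Best responses: q_O = (94 - q_F)/6, q_F = (103 - q_O)/6.
Substituting one into the other gives q_O = 461/35 and q_F = 524/35.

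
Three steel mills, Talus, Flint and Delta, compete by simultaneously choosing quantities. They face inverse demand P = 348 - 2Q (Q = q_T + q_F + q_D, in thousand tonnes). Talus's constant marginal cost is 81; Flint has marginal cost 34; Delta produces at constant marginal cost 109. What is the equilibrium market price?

Talus's profit: π_T = (348 - 2Q)q_T - (81q_T). Setting ∂π_T/∂q_T = 0: 267 - 4q_T - 2(q_F + q_D) = 0.
Flint's profit: π_F = (348 - 2Q)q_F - (34q_F). Setting ∂π_F/∂q_F = 0: 314 - 4q_F - 2(q_T + q_D) = 0.
Delta's profit: π_D = (348 - 2Q)q_D - (109q_D). Setting ∂π_D/∂q_D = 0: 239 - 4q_D - 2(q_T + q_F) = 0.
Summing all 3 equations gives 820 − 8Q = 0, hence Q = 205/2.
Back-substituting: q_T = (267 − 205)/2 = 31, q_F = (314 − 205)/2 = 109/2, q_D = (239 − 205)/2 = 17.
Total output Q = 205/2, so price P = 348 - 2·(205/2) = 143.

143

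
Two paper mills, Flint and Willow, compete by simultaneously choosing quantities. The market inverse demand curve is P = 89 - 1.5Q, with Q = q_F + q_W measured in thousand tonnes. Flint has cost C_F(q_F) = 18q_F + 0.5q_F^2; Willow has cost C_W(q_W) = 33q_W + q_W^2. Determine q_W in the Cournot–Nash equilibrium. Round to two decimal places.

6.62

Flint's profit: π_F = (89 - 1.5Q)q_F - (18q_F + (1/2)q_F²). Setting ∂π_F/∂q_F = 0: 71 - 4q_F - (3/2)(q_W) = 0.
Willow's first-order condition: 56 - 5q_W - (3/2)(q_F) = 0.
So q_F = (71 - (3/2)q_W)/4 and q_W = (56 - (3/2)q_F)/5.
Substituting one into the other gives q_F = 1084/71 and q_W = 470/71.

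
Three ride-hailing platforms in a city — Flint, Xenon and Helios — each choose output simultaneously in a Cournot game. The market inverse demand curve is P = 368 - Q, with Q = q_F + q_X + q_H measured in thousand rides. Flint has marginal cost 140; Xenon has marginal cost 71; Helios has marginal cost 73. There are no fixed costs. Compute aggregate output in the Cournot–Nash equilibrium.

205

Flint's profit: π_F = (368 - Q)q_F - (140q_F). Setting ∂π_F/∂q_F = 0: 228 - 2q_F - (q_X + q_H) = 0.
Xenon's first-order condition: 297 - 2q_X - (q_F + q_H) = 0.
Helios's first-order condition: 295 - 2q_H - (q_F + q_X) = 0.
Summing all 3 equations gives 820 − 4Q = 0, hence Q = 205.
Back-substituting: q_F = (228 − 205) = 23, q_X = (297 − 205) = 92, q_H = (295 − 205) = 90.
Total output Q = 23 + 92 + 90 = 205.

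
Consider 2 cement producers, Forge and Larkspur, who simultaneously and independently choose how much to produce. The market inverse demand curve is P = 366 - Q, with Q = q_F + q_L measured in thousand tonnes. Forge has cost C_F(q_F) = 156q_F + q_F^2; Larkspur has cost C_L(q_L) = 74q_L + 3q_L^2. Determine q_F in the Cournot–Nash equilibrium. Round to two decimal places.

Forge's profit: π_F = (366 - Q)q_F - (156q_F + q_F²). Setting ∂π_F/∂q_F = 0: 210 - 4q_F - (q_L) = 0.
Larkspur's first-order condition: 292 - 8q_L - (q_F) = 0.
Best responses: q_F = (210 - q_L)/4, q_L = (292 - q_F)/8.
Solving the pair: q_F = 1388/31, q_L = 958/31.

44.77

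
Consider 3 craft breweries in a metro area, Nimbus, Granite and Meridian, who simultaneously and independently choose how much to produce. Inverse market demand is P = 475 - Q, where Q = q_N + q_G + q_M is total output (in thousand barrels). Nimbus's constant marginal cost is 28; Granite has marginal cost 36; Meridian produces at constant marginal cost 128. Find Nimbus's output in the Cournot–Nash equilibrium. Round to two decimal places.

Nimbus's profit: π_N = (475 - Q)q_N - (28q_N). Setting ∂π_N/∂q_N = 0: 447 - 2q_N - (q_G + q_M) = 0.
Granite's first-order condition: 439 - 2q_G - (q_N + q_M) = 0.
Meridian's profit: π_M = (475 - Q)q_M - (128q_M). Setting ∂π_M/∂q_M = 0: 347 - 2q_M - (q_N + q_G) = 0.
Summing all 3 equations gives 1233 − 4Q = 0, hence Q = 1233/4.
Back-substituting: q_N = (447 − 1233/4) = 555/4, q_G = (439 − 1233/4) = 523/4, q_M = (347 − 1233/4) = 155/4.

138.75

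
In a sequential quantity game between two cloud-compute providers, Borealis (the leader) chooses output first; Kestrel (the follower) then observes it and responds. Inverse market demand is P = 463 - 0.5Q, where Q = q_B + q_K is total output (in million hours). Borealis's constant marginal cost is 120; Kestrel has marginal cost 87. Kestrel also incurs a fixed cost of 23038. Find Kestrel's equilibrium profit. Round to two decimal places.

Solve by backward induction. Given q_B, the follower Kestrel maximises π_K = (463 - (1/2)q_B - (1/2)q_K)q_K - 87q_K.
Follower FOC: 376 - (1/2)q_B - q_K = 0, so q_K(q_B) = (376 - (1/2)q_B).
Borealis substitutes q_K(q_B) into its own profit: π_B = q_B(463 - (1/2)q_B - (376 - (1/2)q_B)/2) - 120q_B = (275 - (1/4)q_B)q_B - 120q_B.
Leader FOC: 155 - (1/2)q_B = 0, so q_B = 310.
Then q_K = (376 - (1/2)·310) = 221.
Price P = 463 - (1/2)·531 = 395/2.
Kestrel's profit: (395/2 - 87)·221 - 23038 = 1382.5000.

1382.50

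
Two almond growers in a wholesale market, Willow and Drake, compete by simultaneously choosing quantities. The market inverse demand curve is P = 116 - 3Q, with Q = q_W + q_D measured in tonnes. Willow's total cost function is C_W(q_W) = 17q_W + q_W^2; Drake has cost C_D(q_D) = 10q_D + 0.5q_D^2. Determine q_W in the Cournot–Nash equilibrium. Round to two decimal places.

Willow's profit: π_W = (116 - 3Q)q_W - (17q_W + q_W²). Setting ∂π_W/∂q_W = 0: 99 - 8q_W - 3(q_D) = 0.
Drake's first-order condition: 106 - 7q_D - 3(q_W) = 0.
Best responses: q_W = (99 - 3q_D)/8, q_D = (106 - 3q_W)/7.
Solving the pair: q_W = 375/47, q_D = 551/47.

7.98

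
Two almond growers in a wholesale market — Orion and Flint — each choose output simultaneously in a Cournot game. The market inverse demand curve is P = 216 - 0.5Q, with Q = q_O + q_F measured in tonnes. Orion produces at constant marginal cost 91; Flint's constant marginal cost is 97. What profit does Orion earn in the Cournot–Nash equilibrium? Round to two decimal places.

3813.56

Orion's profit: π_O = (216 - 0.5Q)q_O - (91q_O). Setting ∂π_O/∂q_O = 0: 125 - q_O - (1/2)(q_F) = 0.
Flint's profit: π_F = (216 - 0.5Q)q_F - (97q_F). Setting ∂π_F/∂q_F = 0: 119 - q_F - (1/2)(q_O) = 0.
So q_O = (125 - (1/2)q_F) and q_F = (119 - (1/2)q_O).
Solving the pair: q_O = 262/3, q_F = 226/3.
Price P = 216 - (1/2)·(488/3) = 404/3.
Orion's profit: (404/3 - 91)·(262/3) = 3813.5556.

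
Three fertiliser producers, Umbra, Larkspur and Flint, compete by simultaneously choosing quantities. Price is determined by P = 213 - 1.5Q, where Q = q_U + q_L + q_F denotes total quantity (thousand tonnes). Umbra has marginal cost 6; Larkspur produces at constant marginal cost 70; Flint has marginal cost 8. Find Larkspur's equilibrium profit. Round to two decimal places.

Umbra's profit: π_U = (213 - 1.5Q)q_U - (6q_U). Setting ∂π_U/∂q_U = 0: 207 - 3q_U - (3/2)(q_L + q_F) = 0.
Larkspur's first-order condition: 143 - 3q_L - (3/2)(q_U + q_F) = 0.
Flint's profit: π_F = (213 - 1.5Q)q_F - (8q_F). Setting ∂π_F/∂q_F = 0: 205 - 3q_F - (3/2)(q_U + q_L) = 0.
Adding the 3 first-order conditions: 555 − 6Q = 0, so Q = 185/2.
Back-substituting: q_U = (207 − 555/4)/(3/2) = 91/2, q_L = (143 − 555/4)/(3/2) = 17/6, q_F = (205 − 555/4)/(3/2) = 265/6.
Price P = 213 - (3/2)·(185/2) = 297/4.
Larkspur's profit: (297/4 - 70)·(17/6) = 289/24.

12.04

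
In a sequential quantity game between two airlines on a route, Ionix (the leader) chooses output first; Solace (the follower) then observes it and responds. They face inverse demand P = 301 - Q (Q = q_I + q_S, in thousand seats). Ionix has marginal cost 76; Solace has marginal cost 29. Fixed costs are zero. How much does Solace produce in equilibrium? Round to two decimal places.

91.50

The follower Solace best-responds to any q_I: π_S = (301 - Q)q_S - 29q_S.
Follower FOC: 272 - q_I - 2q_S = 0, so q_S(q_I) = (272 - q_I)/2.
Ionix substitutes q_S(q_I) into its own profit: π_I = q_I(301 - q_I - (272 - q_I)/2) - 76q_I = (165 - (1/2)q_I)q_I - 76q_I.
Leader FOC: 89 - q_I = 0, so q_I = 89.
Then q_S = (272 - 89)/2 = 183/2.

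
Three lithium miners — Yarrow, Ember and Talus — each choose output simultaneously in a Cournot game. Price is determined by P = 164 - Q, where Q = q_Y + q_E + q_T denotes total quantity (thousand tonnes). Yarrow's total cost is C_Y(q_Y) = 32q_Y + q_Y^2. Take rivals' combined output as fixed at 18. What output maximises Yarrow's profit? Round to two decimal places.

With rivals' combined output fixed at 18, Yarrow's profit is π_Y = (164 - 18 - q_Y)q_Y - (32q_Y + q_Y²) = (146 - q_Y)q_Y - (32q_Y + q_Y²).
∂π_Y/∂q_Y = 114 - 4q_Y = 0, so q_Y = 57/2.

28.50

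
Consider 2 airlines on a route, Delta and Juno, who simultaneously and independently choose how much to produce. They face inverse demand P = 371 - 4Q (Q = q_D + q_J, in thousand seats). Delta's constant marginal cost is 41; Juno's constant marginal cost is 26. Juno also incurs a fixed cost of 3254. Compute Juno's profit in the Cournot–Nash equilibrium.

Delta's profit: π_D = (371 - 4Q)q_D - (41q_D). Setting ∂π_D/∂q_D = 0: 330 - 8q_D - 4(q_J) = 0.
Juno's profit: π_J = (371 - 4Q)q_J - (26q_J). Setting ∂π_J/∂q_J = 0: 345 - 8q_J - 4(q_D) = 0.
Best responses: q_D = (330 - 4q_J)/8, q_J = (345 - 4q_D)/8.
Solving the pair: q_D = 105/4, q_J = 30.
Price P = 371 - 4·(225/4) = 146.
Juno's profit: (146 - 26)·30 - 3254 = 346.

346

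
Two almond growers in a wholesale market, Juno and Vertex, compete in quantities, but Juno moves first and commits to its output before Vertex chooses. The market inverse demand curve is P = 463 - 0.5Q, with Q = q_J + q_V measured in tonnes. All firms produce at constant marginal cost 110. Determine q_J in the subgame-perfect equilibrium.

The follower Vertex best-responds to any q_J: π_V = (463 - 0.5Q)q_V - 110q_V.
Follower FOC: 353 - (1/2)q_J - q_V = 0, so q_V(q_J) = (353 - (1/2)q_J).
The leader anticipates this reaction. Substituting into P = 463 - 0.5Q gives P = 573/2 - (1/4)q_J, so π_J = (573/2 - (1/4)q_J)q_J - 110q_J.
Maximising: ∂π_J/∂q_J = 353/2 - (1/2)q_J = 0, giving q_J = 353.
Then q_V = (353 - (1/2)·353) = 353/2.

353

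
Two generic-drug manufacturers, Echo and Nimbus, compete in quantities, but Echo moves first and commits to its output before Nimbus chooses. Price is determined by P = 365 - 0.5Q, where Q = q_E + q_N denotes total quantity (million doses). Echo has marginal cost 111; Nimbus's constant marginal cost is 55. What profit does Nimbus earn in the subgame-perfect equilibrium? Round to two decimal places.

22260.50

The follower Nimbus best-responds to any q_E: π_N = (365 - 0.5Q)q_N - 55q_N.
Follower FOC: 310 - (1/2)q_E - q_N = 0, so q_N(q_E) = (310 - (1/2)q_E).
The leader anticipates this reaction. Substituting into P = 365 - 0.5Q gives P = 210 - (1/4)q_E, so π_E = (210 - (1/4)q_E)q_E - 111q_E.
Maximising: ∂π_E/∂q_E = 99 - (1/2)q_E = 0, giving q_E = 198.
Then q_N = (310 - (1/2)·198) = 211.
Price P = 365 - (1/2)·409 = 321/2.
Nimbus's profit: (321/2 - 55)·211 = 22260.5000.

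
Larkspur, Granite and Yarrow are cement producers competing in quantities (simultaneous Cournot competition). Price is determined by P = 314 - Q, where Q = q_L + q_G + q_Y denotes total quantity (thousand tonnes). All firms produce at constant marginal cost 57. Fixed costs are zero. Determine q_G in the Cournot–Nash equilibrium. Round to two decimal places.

64.25

Each firm earns π_i = (314 - Q)q_i - 57q_i.
First-order condition (treating rivals' output as given): 257 - 2q_i - Σ_{j≠i} q_j = 0.
By symmetry each firm produces the same amount; substituting Σ_{j≠i} q_j = 2q_i yields q_i = 257/4.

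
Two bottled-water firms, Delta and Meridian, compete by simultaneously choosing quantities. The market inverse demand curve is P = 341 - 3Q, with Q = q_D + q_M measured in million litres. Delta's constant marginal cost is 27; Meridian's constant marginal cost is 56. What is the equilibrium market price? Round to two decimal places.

Delta's profit: π_D = (341 - 3Q)q_D - (27q_D). Setting ∂π_D/∂q_D = 0: 314 - 6q_D - 3(q_M) = 0.
Meridian's first-order condition: 285 - 6q_M - 3(q_D) = 0.
Best responses: q_D = (314 - 3q_M)/6, q_M = (285 - 3q_D)/6.
Solving the pair: q_D = 343/9, q_M = 256/9.
Total output Q = 599/9, so price P = 341 - 3·(599/9) = 424/3.

141.33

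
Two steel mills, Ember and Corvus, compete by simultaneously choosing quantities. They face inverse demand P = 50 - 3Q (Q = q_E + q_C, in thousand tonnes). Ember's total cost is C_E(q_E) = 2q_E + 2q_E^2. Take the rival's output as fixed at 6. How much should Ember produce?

3

With the rival's output fixed at 6, Ember's profit is π_E = (50 - 3·6 - 3q_E)q_E - (2q_E + 2q_E²) = (32 - 3q_E)q_E - (2q_E + 2q_E²).
∂π_E/∂q_E = 30 - 10q_E = 0, so q_E = 3.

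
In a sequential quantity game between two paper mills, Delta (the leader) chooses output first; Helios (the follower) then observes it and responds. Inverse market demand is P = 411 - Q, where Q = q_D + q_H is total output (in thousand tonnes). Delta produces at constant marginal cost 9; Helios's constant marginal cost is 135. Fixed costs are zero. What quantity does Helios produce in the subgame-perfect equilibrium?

6

The follower Helios best-responds to any q_D: π_H = (411 - Q)q_H - 135q_H.
Follower FOC: 276 - q_D - 2q_H = 0, so q_H(q_D) = (276 - q_D)/2.
Delta substitutes q_H(q_D) into its own profit: π_D = q_D(411 - q_D - (276 - q_D)/2) - 9q_D = (273 - (1/2)q_D)q_D - 9q_D.
Leader FOC: 264 - q_D = 0, so q_D = 264.
Then q_H = (276 - 264)/2 = 6.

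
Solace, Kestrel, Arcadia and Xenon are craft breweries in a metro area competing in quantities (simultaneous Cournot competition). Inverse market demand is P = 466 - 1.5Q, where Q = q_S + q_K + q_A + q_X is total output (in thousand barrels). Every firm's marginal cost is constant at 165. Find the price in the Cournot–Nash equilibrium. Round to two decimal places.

A representative firm's profit is π_i = q_i(466 - 1.5Q) - 165q_i.
First-order condition (treating rivals' output as given): 301 - 3q_i - (3/2)·Σ_{j≠i} q_j = 0.
With identical firms every q_j equals q_i, so Σ_{j≠i} q_j = 3q_i and 301 = (15/2)q_i, giving q_i = 602/15.
Total output Q = 160.5333, so price P = 466 - (3/2)·160.5333 = 1126/5.

225.20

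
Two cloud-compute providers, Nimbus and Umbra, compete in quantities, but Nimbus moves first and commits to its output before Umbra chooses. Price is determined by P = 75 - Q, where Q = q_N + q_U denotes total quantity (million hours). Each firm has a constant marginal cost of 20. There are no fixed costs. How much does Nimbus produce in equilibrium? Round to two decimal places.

27.50

The follower Umbra best-responds to any q_N: π_U = (75 - Q)q_U - 20q_U.
Setting the follower's marginal profit to zero, 55 - q_N - 2q_U = 0, i.e. q_U = (55 - q_N)/2.
The leader anticipates this reaction. Substituting into P = 75 - Q gives P = 95/2 - (1/2)q_N, so π_N = (95/2 - (1/2)q_N)q_N - 20q_N.
Maximising: ∂π_N/∂q_N = 55/2 - q_N = 0, giving q_N = 55/2.
Then q_U = (55 - 55/2)/2 = 55/4.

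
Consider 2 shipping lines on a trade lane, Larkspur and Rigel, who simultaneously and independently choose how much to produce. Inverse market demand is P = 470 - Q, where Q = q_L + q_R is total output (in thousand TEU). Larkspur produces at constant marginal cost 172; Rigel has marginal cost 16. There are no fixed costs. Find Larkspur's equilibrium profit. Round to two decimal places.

2240.44

Larkspur's profit: π_L = (470 - Q)q_L - (172q_L). Setting ∂π_L/∂q_L = 0: 298 - 2q_L - (q_R) = 0.
Rigel's first-order condition: 454 - 2q_R - (q_L) = 0.
Rearranging gives the reaction functions q_L = (298 - q_R)/2 and q_R = (454 - q_L)/2.
Substituting one into the other gives q_L = 142/3 and q_R = 610/3.
Price P = 470 - 752/3 = 658/3.
Larkspur's profit: (658/3 - 172)·(142/3) = 2240.4444.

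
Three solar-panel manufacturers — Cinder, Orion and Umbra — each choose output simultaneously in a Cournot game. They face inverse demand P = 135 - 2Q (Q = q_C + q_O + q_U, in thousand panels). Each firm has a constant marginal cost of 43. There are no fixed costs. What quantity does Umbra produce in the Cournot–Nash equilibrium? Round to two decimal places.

11.50

Each firm earns π_i = (135 - 2Q)q_i - 43q_i.
Setting ∂π_i/∂q_i = 0 with rivals' quantities fixed: 92 - 4q_i - 2·Σ_{j≠i} q_j = 0.
By symmetry each firm produces the same amount; substituting Σ_{j≠i} q_j = 2q_i yields q_i = 92/8 = 23/2.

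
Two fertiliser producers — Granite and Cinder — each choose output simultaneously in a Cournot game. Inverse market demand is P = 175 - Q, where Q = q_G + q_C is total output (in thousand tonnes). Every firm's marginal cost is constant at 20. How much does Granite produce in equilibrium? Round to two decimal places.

51.67

Each firm earns π_i = (175 - Q)q_i - 20q_i.
First-order condition (treating rivals' output as given): 155 - 2q_i - q_j = 0.
By symmetry each firm produces the same amount; substituting q_j = q_i yields q_i = 155/3.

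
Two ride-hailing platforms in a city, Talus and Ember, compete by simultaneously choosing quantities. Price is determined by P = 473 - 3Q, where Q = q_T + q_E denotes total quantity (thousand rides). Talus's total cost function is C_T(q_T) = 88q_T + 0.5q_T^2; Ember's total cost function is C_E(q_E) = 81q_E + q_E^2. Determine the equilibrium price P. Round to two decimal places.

250.04

Talus's profit: π_T = (473 - 3Q)q_T - (88q_T + (1/2)q_T²). Setting ∂π_T/∂q_T = 0: 385 - 7q_T - 3(q_E) = 0.
Ember's profit: π_E = (473 - 3Q)q_E - (81q_E + q_E²). Setting ∂π_E/∂q_E = 0: 392 - 8q_E - 3(q_T) = 0.
Rearranging gives the reaction functions q_T = (385 - 3q_E)/7 and q_E = (392 - 3q_T)/8.
Substituting one into the other gives q_T = 1904/47 and q_E = 1589/47.
Total output Q = 74.3191, so price P = 473 - 3·74.3191 = 250.0426.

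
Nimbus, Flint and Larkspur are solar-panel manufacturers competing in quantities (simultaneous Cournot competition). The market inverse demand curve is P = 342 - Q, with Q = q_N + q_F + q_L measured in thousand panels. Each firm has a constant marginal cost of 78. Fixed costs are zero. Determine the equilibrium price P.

144

A representative firm's profit is π_i = q_i(342 - Q) - 78q_i.
Setting ∂π_i/∂q_i = 0 with rivals' quantities fixed: 264 - 2q_i - Σ_{j≠i} q_j = 0.
With identical firms every q_j equals q_i, so Σ_{j≠i} q_j = 2q_i and 264 = 4q_i, giving q_i = 66.
Total output Q = 198, so price P = 342 - 198 = 144.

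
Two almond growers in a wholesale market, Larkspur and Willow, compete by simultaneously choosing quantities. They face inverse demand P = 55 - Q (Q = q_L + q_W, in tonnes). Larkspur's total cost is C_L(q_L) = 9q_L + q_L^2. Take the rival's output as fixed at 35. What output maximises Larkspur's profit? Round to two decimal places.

2.75

With the rival's output fixed at 35, Larkspur's profit is π_L = (55 - 35 - q_L)q_L - (9q_L + q_L²) = (20 - q_L)q_L - (9q_L + q_L²).
∂π_L/∂q_L = 11 - 4q_L = 0, so q_L = 11/4.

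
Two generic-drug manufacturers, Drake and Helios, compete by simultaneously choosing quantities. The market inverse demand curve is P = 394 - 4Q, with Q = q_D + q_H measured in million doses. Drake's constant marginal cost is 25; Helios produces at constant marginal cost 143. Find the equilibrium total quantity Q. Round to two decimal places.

Drake's profit: π_D = (394 - 4Q)q_D - (25q_D). Setting ∂π_D/∂q_D = 0: 369 - 8q_D - 4(q_H) = 0.
Helios's profit: π_H = (394 - 4Q)q_H - (143q_H). Setting ∂π_H/∂q_H = 0: 251 - 8q_H - 4(q_D) = 0.
Best responses: q_D = (369 - 4q_H)/8, q_H = (251 - 4q_D)/8.
Substituting one into the other gives q_D = 487/12 and q_H = 133/12.
Total output Q = 487/12 + 133/12 = 155/3.

51.67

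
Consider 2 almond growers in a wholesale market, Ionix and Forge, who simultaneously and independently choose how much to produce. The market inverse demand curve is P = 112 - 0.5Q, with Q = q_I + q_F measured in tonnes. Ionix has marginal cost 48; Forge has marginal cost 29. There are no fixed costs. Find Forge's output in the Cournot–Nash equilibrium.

68

Ionix's profit: π_I = (112 - 0.5Q)q_I - (48q_I). Setting ∂π_I/∂q_I = 0: 64 - q_I - (1/2)(q_F) = 0.
Forge's first-order condition: 83 - q_F - (1/2)(q_I) = 0.
Best responses: q_I = (64 - (1/2)q_F), q_F = (83 - (1/2)q_I).
Solving the pair: q_I = 30, q_F = 68.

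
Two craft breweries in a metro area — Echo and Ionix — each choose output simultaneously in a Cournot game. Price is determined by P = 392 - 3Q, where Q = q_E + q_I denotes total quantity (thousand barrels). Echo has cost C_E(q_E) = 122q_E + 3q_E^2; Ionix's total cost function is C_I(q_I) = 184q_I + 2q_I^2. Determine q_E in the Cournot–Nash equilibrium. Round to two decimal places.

Echo's profit: π_E = (392 - 3Q)q_E - (122q_E + 3q_E²). Setting ∂π_E/∂q_E = 0: 270 - 12q_E - 3(q_I) = 0.
Ionix's first-order condition: 208 - 10q_I - 3(q_E) = 0.
Best responses: q_E = (270 - 3q_I)/12, q_I = (208 - 3q_E)/10.
Solving the pair: q_E = 692/37, q_I = 562/37.

18.70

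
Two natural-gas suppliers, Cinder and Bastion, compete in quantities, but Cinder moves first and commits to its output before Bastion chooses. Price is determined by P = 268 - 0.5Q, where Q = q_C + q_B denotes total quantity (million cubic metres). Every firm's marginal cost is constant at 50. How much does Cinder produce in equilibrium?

218

Solve by backward induction. Given q_C, the follower Bastion maximises π_B = (268 - (1/2)q_C - (1/2)q_B)q_B - 50q_B.
Setting the follower's marginal profit to zero, 218 - (1/2)q_C - q_B = 0, i.e. q_B = (218 - (1/2)q_C).
The leader anticipates this reaction. Substituting into P = 268 - 0.5Q gives P = 159 - (1/4)q_C, so π_C = (159 - (1/4)q_C)q_C - 50q_C.
Leader FOC: 109 - (1/2)q_C = 0, so q_C = 218.
Then q_B = (218 - (1/2)·218) = 109.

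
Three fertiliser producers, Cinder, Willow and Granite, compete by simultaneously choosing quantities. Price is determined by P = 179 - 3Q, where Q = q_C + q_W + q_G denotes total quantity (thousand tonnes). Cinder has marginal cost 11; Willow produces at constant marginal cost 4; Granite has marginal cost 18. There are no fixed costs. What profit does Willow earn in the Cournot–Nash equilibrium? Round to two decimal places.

800.33

Cinder's profit: π_C = (179 - 3Q)q_C - (11q_C). Setting ∂π_C/∂q_C = 0: 168 - 6q_C - 3(q_W + q_G) = 0.
Willow's profit: π_W = (179 - 3Q)q_W - (4q_W). Setting ∂π_W/∂q_W = 0: 175 - 6q_W - 3(q_C + q_G) = 0.
Granite's profit: π_G = (179 - 3Q)q_G - (18q_G). Setting ∂π_G/∂q_G = 0: 161 - 6q_G - 3(q_C + q_W) = 0.
Adding the 3 first-order conditions: 504 − 12Q = 0, so Q = 42.
Back-substituting: q_C = (168 − 126)/3 = 14, q_W = (175 − 126)/3 = 49/3, q_G = (161 − 126)/3 = 35/3.
Price P = 179 - 3·42 = 53.
Willow's profit: (53 - 4)·(49/3) = 800.3333.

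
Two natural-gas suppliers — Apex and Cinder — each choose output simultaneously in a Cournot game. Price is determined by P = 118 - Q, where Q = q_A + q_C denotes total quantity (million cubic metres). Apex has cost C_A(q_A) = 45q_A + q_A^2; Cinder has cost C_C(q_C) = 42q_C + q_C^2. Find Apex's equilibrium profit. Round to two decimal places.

Apex's profit: π_A = (118 - Q)q_A - (45q_A + q_A²). Setting ∂π_A/∂q_A = 0: 73 - 4q_A - (q_C) = 0.
Cinder's profit: π_C = (118 - Q)q_C - (42q_C + q_C²). Setting ∂π_C/∂q_C = 0: 76 - 4q_C - (q_A) = 0.
So q_A = (73 - q_C)/4 and q_C = (76 - q_A)/4.
Solving the pair: q_A = 72/5, q_C = 77/5.
Price P = 118 - 149/5 = 441/5.
Apex's profit: (441/5)·(72/5) - 45·(72/5) - (72/5)² = 414.7200.

414.72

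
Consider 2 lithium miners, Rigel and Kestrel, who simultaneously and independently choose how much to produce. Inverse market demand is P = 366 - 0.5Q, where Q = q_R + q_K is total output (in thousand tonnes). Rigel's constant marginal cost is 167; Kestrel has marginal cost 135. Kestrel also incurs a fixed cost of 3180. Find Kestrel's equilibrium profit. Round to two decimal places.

Rigel's profit: π_R = (366 - 0.5Q)q_R - (167q_R). Setting ∂π_R/∂q_R = 0: 199 - q_R - (1/2)(q_K) = 0.
Kestrel's profit: π_K = (366 - 0.5Q)q_K - (135q_K). Setting ∂π_K/∂q_K = 0: 231 - q_K - (1/2)(q_R) = 0.
Best responses: q_R = (199 - (1/2)q_K), q_K = (231 - (1/2)q_R).
Solving the pair: q_R = 334/3, q_K = 526/3.
Price P = 366 - (1/2)·(860/3) = 668/3.
Kestrel's profit: (668/3 - 135)·(526/3) - 3180 = 12190.8889.

12190.89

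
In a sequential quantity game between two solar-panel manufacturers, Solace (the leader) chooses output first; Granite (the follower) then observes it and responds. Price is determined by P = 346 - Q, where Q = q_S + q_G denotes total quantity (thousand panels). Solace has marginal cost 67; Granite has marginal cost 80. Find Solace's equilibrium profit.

10658

The follower Granite best-responds to any q_S: π_G = (346 - Q)q_G - 80q_G.
Follower FOC: 266 - q_S - 2q_G = 0, so q_G(q_S) = (266 - q_S)/2.
Solace substitutes q_G(q_S) into its own profit: π_S = q_S(346 - q_S - (266 - q_S)/2) - 67q_S = (213 - (1/2)q_S)q_S - 67q_S.
Leader FOC: 146 - q_S = 0, so q_S = 146.
Then q_G = (266 - 146)/2 = 60.
Price P = 346 - 206 = 140.
Solace's profit: (140 - 67)·146 = 10658.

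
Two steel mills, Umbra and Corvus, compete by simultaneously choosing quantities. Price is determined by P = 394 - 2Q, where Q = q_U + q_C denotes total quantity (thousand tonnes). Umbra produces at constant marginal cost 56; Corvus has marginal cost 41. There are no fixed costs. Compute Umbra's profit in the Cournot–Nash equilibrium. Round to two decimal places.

Umbra's profit: π_U = (394 - 2Q)q_U - (56q_U). Setting ∂π_U/∂q_U = 0: 338 - 4q_U - 2(q_C) = 0.
Corvus's first-order condition: 353 - 4q_C - 2(q_U) = 0.
Rearranging gives the reaction functions q_U = (338 - 2q_C)/4 and q_C = (353 - 2q_U)/4.
Substituting one into the other gives q_U = 323/6 and q_C = 184/3.
Price P = 394 - 2·(691/6) = 491/3.
Umbra's profit: (491/3 - 56)·(323/6) = 5796.0556.

5796.06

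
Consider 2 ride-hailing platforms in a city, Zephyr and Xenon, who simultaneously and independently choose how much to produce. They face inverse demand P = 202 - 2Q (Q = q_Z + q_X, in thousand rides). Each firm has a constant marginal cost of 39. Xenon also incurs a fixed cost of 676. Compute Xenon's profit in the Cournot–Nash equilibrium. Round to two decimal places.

800.06

Each firm earns π_i = (202 - 2Q)q_i - 39q_i.
First-order condition (treating rivals' output as given): 163 - 4q_i - 2q_j = 0.
By symmetry each firm produces the same amount; substituting q_j = q_i yields q_i = 163/6.
Price P = 202 - 2·(163/3) = 280/3.
Xenon's profit: (280/3 - 39)·(163/6) - 676 = 800.0556.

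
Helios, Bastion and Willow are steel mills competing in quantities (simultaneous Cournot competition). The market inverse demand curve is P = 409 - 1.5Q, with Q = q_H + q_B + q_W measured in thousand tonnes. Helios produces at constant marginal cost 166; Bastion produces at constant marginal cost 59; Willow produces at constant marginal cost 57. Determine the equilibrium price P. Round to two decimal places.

172.75

Helios's profit: π_H = (409 - 1.5Q)q_H - (166q_H). Setting ∂π_H/∂q_H = 0: 243 - 3q_H - (3/2)(q_B + q_W) = 0.
Bastion's first-order condition: 350 - 3q_B - (3/2)(q_H + q_W) = 0.
Willow's first-order condition: 352 - 3q_W - (3/2)(q_H + q_B) = 0.
Adding the 3 conditions: 945 − 3Q − 3Q = 0, i.e. Q = 315/2.
Back-substituting: q_H = (243 − 945/4)/(3/2) = 9/2, q_B = (350 − 945/4)/(3/2) = 455/6, q_W = (352 − 945/4)/(3/2) = 463/6.
Total output Q = 315/2, so price P = 409 - (3/2)·(315/2) = 691/4.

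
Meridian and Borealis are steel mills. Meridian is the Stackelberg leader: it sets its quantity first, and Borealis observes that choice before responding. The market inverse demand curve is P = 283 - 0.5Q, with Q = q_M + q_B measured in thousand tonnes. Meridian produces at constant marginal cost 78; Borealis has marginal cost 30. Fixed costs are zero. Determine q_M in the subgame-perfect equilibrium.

157

Solve by backward induction. Given q_M, the follower Borealis maximises π_B = (283 - (1/2)q_M - (1/2)q_B)q_B - 30q_B.
Setting the follower's marginal profit to zero, 253 - (1/2)q_M - q_B = 0, i.e. q_B = (253 - (1/2)q_M).
The leader anticipates this reaction. Substituting into P = 283 - 0.5Q gives P = 313/2 - (1/4)q_M, so π_M = (313/2 - (1/4)q_M)q_M - 78q_M.
The leader's first-order condition 157/2 - (1/2)q_M = 0 yields q_M = 157.
Then q_B = (253 - (1/2)·157) = 349/2.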